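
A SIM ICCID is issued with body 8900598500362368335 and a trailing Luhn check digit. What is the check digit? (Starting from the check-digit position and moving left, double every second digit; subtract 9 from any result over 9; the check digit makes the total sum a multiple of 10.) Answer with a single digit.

Partial digits right→left: 5 3 3 8 6 3 2 6 3 0 0 5 8 9 5 0 0 9 8
Double every second digit counting from the check-digit position (so the 1st, 3rd, 5th, ... of the partial from the right).
  doubled (with −9 where >9): 1 6 3 4 6 0 7 1 0 7 → sum 35
  kept as-is: 3 8 3 6 0 5 9 0 9 → sum 43
Total = 35 + 43 = 78.
Check digit = (10 − (78 mod 10)) mod 10 = 2.

2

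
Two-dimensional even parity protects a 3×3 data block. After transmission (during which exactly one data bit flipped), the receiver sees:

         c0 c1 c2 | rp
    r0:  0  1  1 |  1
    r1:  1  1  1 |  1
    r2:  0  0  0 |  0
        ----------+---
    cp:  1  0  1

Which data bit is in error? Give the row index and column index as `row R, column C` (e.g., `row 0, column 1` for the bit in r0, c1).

Recompute each row's even parity and compare to rp:
  r0: data parity 0, sent rp 1 → mismatch
  r1: data parity 1, sent rp 1 → ok
  r2: data parity 0, sent rp 0 → ok
Recompute each column's even parity and compare to cp:
  c0: data parity 1, sent cp 1 → ok
  c1: data parity 0, sent cp 0 → ok
  c2: data parity 0, sent cp 1 → mismatch
Exactly one row (r0) and one column (c2) fail → the flipped bit is at their intersection.

row 0, column 2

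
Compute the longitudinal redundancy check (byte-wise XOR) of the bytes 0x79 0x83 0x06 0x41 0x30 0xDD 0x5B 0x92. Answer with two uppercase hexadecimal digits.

XOR the bytes together:
  start with 0x79
  0x79 ⊕ 0x83 = 0xFA
  0xFA ⊕ 0x06 = 0xFC
  0xFC ⊕ 0x41 = 0xBD
  0xBD ⊕ 0x30 = 0x8D
  0x8D ⊕ 0xDD = 0x50
  0x50 ⊕ 0x5B = 0x0B
  0x0B ⊕ 0x92 = 0x99

99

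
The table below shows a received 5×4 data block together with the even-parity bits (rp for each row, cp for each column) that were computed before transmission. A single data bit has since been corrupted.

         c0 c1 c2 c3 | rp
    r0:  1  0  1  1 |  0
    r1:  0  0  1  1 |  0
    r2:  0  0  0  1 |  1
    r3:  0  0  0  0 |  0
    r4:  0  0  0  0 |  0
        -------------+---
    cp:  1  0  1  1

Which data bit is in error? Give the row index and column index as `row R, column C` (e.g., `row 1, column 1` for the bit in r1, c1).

row 0, column 2

Recompute each row's even parity and compare to rp:
  r0: data parity 1, sent rp 0 → mismatch
  r1: data parity 0, sent rp 0 → ok
  r2: data parity 1, sent rp 1 → ok
  r3: data parity 0, sent rp 0 → ok
  r4: data parity 0, sent rp 0 → ok
Recompute each column's even parity and compare to cp:
  c0: data parity 1, sent cp 1 → ok
  c1: data parity 0, sent cp 0 → ok
  c2: data parity 0, sent cp 1 → mismatch
  c3: data parity 1, sent cp 1 → ok
Exactly one row (r0) and one column (c2) fail → the flipped bit is at their intersection.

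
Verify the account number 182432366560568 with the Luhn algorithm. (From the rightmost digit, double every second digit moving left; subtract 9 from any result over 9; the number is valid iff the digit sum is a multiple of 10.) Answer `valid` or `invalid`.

From the right, keep odd positions and double even positions (subtract 9 from any doubled value over 9):
  doubled (positions 2,4,...): 3 0 1 3 4 8 7 → sum 26
  kept (positions 1,3,...): 8 5 6 6 3 3 2 1 → sum 34
Total = 60.
60 mod 10 = 0, so the number is valid.

valid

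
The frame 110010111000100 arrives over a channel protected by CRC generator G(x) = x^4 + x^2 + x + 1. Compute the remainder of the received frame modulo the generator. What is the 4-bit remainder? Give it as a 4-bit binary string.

Modulo-2 division of 110010111000100 by 10111:
  pos 0: 11001 XOR 10111 = 01110
  pos 1: 11100 XOR 10111 = 01011
  pos 2: 10111 XOR 10111 = 00000
  pos 7: 11000 XOR 10111 = 01111
  pos 8: 11111 XOR 10111 = 01000
  pos 9: 10000 XOR 10111 = 00111
Remainder = 1110 (nonzero — an error is detected).

1110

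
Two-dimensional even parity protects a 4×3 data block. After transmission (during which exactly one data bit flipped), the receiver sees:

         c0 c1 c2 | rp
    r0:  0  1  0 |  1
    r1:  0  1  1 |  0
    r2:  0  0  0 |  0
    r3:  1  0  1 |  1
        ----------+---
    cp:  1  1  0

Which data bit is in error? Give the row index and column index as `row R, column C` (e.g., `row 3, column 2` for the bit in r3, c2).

Recompute each row's even parity and compare to rp:
  r0: data parity 1, sent rp 1 → ok
  r1: data parity 0, sent rp 0 → ok
  r2: data parity 0, sent rp 0 → ok
  r3: data parity 0, sent rp 1 → mismatch
Recompute each column's even parity and compare to cp:
  c0: data parity 1, sent cp 1 → ok
  c1: data parity 0, sent cp 1 → mismatch
  c2: data parity 0, sent cp 0 → ok
Exactly one row (r3) and one column (c1) fail → the flipped bit is at their intersection.

row 3, column 1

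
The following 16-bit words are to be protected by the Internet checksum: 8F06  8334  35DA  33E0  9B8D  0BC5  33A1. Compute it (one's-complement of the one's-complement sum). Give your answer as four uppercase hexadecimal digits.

A916

One's-complement addition (fold any carry out of bit 15 back into bit 0):
  0x8F06 + 0x8334 = 0x1123A → wrap carry → 0x123B
  0x123B + 0x35DA = 0x04815
  0x4815 + 0x33E0 = 0x07BF5
  0x7BF5 + 0x9B8D = 0x11782 → wrap carry → 0x1783
  0x1783 + 0x0BC5 = 0x02348
  0x2348 + 0x33A1 = 0x056E9
One's-complement sum = 0x56E9.
Checksum = ~0x56E9 & 0xFFFF = 0xA916.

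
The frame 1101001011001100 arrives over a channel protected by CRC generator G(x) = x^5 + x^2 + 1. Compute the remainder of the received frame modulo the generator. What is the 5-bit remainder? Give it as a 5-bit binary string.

00100

Modulo-2 division of 1101001011001100 by 100101:
  pos 0: 110100 XOR 100101 = 010001
  pos 1: 100011 XOR 100101 = 000110
  pos 4: 110011 XOR 100101 = 010110
  pos 5: 101100 XOR 100101 = 001001
  pos 7: 100101 XOR 100101 = 000000
Remainder = 00100 (nonzero — an error is detected).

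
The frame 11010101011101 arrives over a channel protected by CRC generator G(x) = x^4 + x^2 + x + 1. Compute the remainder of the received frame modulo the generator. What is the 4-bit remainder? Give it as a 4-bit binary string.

1110

Modulo-2 division of 11010101011101 by 10111:
  pos 0: 11010 XOR 10111 = 01101
  pos 1: 11011 XOR 10111 = 01100
  pos 2: 11000 XOR 10111 = 01111
  pos 3: 11111 XOR 10111 = 01000
  pos 4: 10000 XOR 10111 = 00111
  pos 6: 11111 XOR 10111 = 01000
  pos 7: 10001 XOR 10111 = 00110
  pos 9: 11001 XOR 10111 = 01110
Remainder = 1110 (nonzero — an error is detected).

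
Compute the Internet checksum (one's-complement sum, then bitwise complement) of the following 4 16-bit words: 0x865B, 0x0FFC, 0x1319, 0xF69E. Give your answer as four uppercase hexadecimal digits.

5FF0

One's-complement addition (fold any carry out of bit 15 back into bit 0):
  0x865B + 0x0FFC = 0x09657
  0x9657 + 0x1319 = 0x0A970
  0xA970 + 0xF69E = 0x1A00E → wrap carry → 0xA00F
One's-complement sum = 0xA00F.
Checksum = ~0xA00F & 0xFFFF = 0x5FF0.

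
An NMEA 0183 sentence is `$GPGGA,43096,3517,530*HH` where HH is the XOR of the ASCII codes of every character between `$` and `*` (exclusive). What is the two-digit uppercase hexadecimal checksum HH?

74

XOR the ASCII codes of the payload characters:
  'G' = 0x47 → acc = 0x47
  'P' = 0x50 → acc = 0x17
  'G' = 0x47 → acc = 0x50
  'G' = 0x47 → acc = 0x17
  'A' = 0x41 → acc = 0x56
  ',' = 0x2C → acc = 0x7A
  '4' = 0x34 → acc = 0x4E
  '3' = 0x33 → acc = 0x7D
  '0' = 0x30 → acc = 0x4D
  '9' = 0x39 → acc = 0x74
  '6' = 0x36 → acc = 0x42
  ',' = 0x2C → acc = 0x6E
  '3' = 0x33 → acc = 0x5D
  '5' = 0x35 → acc = 0x68
  '1' = 0x31 → acc = 0x59
  '7' = 0x37 → acc = 0x6E
  ',' = 0x2C → acc = 0x42
  '5' = 0x35 → acc = 0x77
  '3' = 0x33 → acc = 0x44
  '0' = 0x30 → acc = 0x74
Checksum = 0x74.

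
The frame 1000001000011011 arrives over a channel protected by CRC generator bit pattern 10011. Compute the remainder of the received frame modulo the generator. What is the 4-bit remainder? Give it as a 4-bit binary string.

0011

Modulo-2 division of 1000001000011011 by 10011:
  pos 0: 10000 XOR 10011 = 00011
  pos 3: 11010 XOR 10011 = 01001
  pos 4: 10010 XOR 10011 = 00001
  pos 8: 10011 XOR 10011 = 00000
Remainder = 0011 (nonzero — an error is detected).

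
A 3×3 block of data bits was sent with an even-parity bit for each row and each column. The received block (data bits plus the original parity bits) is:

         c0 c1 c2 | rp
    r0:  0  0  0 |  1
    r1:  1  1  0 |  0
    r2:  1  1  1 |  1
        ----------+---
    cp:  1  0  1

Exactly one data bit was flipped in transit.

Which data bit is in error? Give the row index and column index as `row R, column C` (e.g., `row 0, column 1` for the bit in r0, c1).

row 0, column 0

Recompute each row's even parity and compare to rp:
  r0: data parity 0, sent rp 1 → mismatch
  r1: data parity 0, sent rp 0 → ok
  r2: data parity 1, sent rp 1 → ok
Recompute each column's even parity and compare to cp:
  c0: data parity 0, sent cp 1 → mismatch
  c1: data parity 0, sent cp 0 → ok
  c2: data parity 1, sent cp 1 → ok
Exactly one row (r0) and one column (c0) fail → the flipped bit is at their intersection.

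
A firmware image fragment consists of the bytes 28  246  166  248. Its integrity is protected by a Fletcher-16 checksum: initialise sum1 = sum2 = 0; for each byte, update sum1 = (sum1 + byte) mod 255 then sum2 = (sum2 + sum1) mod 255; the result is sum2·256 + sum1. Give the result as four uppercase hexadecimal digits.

9BB2

Running sums (mod 255):
  after byte 0 (28): sum1=28, sum2=28
  after byte 1 (246): sum1=19, sum2=47
  after byte 2 (166): sum1=185, sum2=232
  after byte 3 (248): sum1=178, sum2=155
Checksum = sum2·256 + sum1 = 155·256 + 178 = 39858 = 0x9BB2.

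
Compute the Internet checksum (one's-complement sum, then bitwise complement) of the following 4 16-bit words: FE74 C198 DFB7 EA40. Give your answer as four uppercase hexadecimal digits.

One's-complement addition (fold any carry out of bit 15 back into bit 0):
  0xFE74 + 0xC198 = 0x1C00C → wrap carry → 0xC00D
  0xC00D + 0xDFB7 = 0x19FC4 → wrap carry → 0x9FC5
  0x9FC5 + 0xEA40 = 0x18A05 → wrap carry → 0x8A06
One's-complement sum = 0x8A06.
Checksum = ~0x8A06 & 0xFFFF = 0x75F9.

75F9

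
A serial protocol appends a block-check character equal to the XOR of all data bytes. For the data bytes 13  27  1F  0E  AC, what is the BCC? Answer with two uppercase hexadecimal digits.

89

XOR the bytes together:
  start with 0x13
  0x13 ⊕ 0x27 = 0x34
  0x34 ⊕ 0x1F = 0x2B
  0x2B ⊕ 0x0E = 0x25
  0x25 ⊕ 0xAC = 0x89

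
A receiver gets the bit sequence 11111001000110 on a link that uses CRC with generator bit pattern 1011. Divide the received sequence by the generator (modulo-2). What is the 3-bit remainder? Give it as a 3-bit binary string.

Modulo-2 division of 11111001000110 by 1011:
  pos 0: 1111 XOR 1011 = 0100
  pos 1: 1001 XOR 1011 = 0010
  pos 3: 1000 XOR 1011 = 0011
  pos 5: 1110 XOR 1011 = 0101
  pos 6: 1010 XOR 1011 = 0001
  pos 9: 1011 XOR 1011 = 0000
Remainder = 000 (zero — the frame passes the CRC check).

000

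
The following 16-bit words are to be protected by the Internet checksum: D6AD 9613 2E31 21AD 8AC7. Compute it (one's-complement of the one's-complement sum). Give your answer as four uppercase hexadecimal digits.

One's-complement addition (fold any carry out of bit 15 back into bit 0):
  0xD6AD + 0x9613 = 0x16CC0 → wrap carry → 0x6CC1
  0x6CC1 + 0x2E31 = 0x09AF2
  0x9AF2 + 0x21AD = 0x0BC9F
  0xBC9F + 0x8AC7 = 0x14766 → wrap carry → 0x4767
One's-complement sum = 0x4767.
Checksum = ~0x4767 & 0xFFFF = 0xB898.

B898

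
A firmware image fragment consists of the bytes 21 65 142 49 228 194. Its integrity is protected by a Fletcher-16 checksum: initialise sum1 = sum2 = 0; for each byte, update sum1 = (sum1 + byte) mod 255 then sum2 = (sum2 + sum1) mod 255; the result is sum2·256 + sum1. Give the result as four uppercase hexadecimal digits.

1FBD

Running sums (mod 255):
  after byte 0 (21): sum1=21, sum2=21
  after byte 1 (65): sum1=86, sum2=107
  after byte 2 (142): sum1=228, sum2=80
  after byte 3 (49): sum1=22, sum2=102
  after byte 4 (228): sum1=250, sum2=97
  after byte 5 (194): sum1=189, sum2=31
Checksum = sum2·256 + sum1 = 31·256 + 189 = 8125 = 0x1FBD.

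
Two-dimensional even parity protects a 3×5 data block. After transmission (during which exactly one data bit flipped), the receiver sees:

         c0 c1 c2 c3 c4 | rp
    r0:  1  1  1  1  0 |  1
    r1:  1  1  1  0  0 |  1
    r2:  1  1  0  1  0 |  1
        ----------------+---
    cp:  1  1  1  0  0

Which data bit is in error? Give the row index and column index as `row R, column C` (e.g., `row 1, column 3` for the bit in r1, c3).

Recompute each row's even parity and compare to rp:
  r0: data parity 0, sent rp 1 → mismatch
  r1: data parity 1, sent rp 1 → ok
  r2: data parity 1, sent rp 1 → ok
Recompute each column's even parity and compare to cp:
  c0: data parity 1, sent cp 1 → ok
  c1: data parity 1, sent cp 1 → ok
  c2: data parity 0, sent cp 1 → mismatch
  c3: data parity 0, sent cp 0 → ok
  c4: data parity 0, sent cp 0 → ok
Exactly one row (r0) and one column (c2) fail → the flipped bit is at their intersection.

row 0, column 2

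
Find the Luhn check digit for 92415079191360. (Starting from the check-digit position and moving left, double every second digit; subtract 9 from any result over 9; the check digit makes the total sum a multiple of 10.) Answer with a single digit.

Partial digits right→left: 0 6 3 1 9 1 9 7 0 5 1 4 2 9
Double every second digit counting from the check-digit position (so the 1st, 3rd, 5th, ... of the partial from the right).
  doubled (with −9 where >9): 0 6 9 9 0 2 4 → sum 30
  kept as-is: 6 1 1 7 5 4 9 → sum 33
Total = 30 + 33 = 63.
Check digit = (10 − (63 mod 10)) mod 10 = 7.

7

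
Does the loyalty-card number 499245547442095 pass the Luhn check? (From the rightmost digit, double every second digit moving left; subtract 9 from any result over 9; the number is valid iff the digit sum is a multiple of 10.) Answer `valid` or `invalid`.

From the right, keep odd positions and double even positions (subtract 9 from any doubled value over 9):
  doubled (positions 2,4,...): 9 4 8 8 1 4 9 → sum 43
  kept (positions 1,3,...): 5 0 4 7 5 4 9 4 → sum 38
Total = 81.
81 mod 10 = 1, so the number is invalid.

invalid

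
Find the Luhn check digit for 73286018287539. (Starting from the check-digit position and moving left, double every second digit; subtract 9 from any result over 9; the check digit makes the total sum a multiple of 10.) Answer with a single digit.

5

Partial digits right→left: 9 3 5 7 8 2 8 1 0 6 8 2 3 7
Double every second digit counting from the check-digit position (so the 1st, 3rd, 5th, ... of the partial from the right).
  doubled (with −9 where >9): 9 1 7 7 0 7 6 → sum 37
  kept as-is: 3 7 2 1 6 2 7 → sum 28
Total = 37 + 28 = 65.
Check digit = (10 − (65 mod 10)) mod 10 = 5.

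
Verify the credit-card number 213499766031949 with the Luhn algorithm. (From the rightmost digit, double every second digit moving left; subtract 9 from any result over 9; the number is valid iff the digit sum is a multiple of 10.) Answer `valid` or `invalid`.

From the right, keep odd positions and double even positions (subtract 9 from any doubled value over 9):
  doubled (positions 2,4,...): 8 2 0 3 9 8 2 → sum 32
  kept (positions 1,3,...): 9 9 3 6 7 9 3 2 → sum 48
Total = 80.
80 mod 10 = 0, so the number is valid.

valid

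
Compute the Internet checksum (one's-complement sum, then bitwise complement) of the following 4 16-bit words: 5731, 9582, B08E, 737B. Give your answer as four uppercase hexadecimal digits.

EF41

One's-complement addition (fold any carry out of bit 15 back into bit 0):
  0x5731 + 0x9582 = 0x0ECB3
  0xECB3 + 0xB08E = 0x19D41 → wrap carry → 0x9D42
  0x9D42 + 0x737B = 0x110BD → wrap carry → 0x10BE
One's-complement sum = 0x10BE.
Checksum = ~0x10BE & 0xFFFF = 0xEF41.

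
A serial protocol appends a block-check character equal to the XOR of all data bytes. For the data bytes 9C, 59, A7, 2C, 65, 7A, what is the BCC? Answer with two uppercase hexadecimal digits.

51

XOR the bytes together:
  start with 0x9C
  0x9C ⊕ 0x59 = 0xC5
  0xC5 ⊕ 0xA7 = 0x62
  0x62 ⊕ 0x2C = 0x4E
  0x4E ⊕ 0x65 = 0x2B
  0x2B ⊕ 0x7A = 0x51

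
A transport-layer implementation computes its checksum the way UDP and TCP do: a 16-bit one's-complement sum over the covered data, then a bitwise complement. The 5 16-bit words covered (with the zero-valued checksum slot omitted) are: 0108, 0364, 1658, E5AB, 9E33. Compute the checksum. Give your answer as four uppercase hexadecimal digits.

615C

One's-complement addition (fold any carry out of bit 15 back into bit 0):
  0x0108 + 0x0364 = 0x0046C
  0x046C + 0x1658 = 0x01AC4
  0x1AC4 + 0xE5AB = 0x1006F → wrap carry → 0x0070
  0x0070 + 0x9E33 = 0x09EA3
One's-complement sum = 0x9EA3.
Checksum = ~0x9EA3 & 0xFFFF = 0x615C.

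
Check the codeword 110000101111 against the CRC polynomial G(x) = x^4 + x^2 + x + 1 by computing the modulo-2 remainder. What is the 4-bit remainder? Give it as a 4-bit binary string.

1110

Modulo-2 division of 110000101111 by 10111:
  pos 0: 11000 XOR 10111 = 01111
  pos 1: 11110 XOR 10111 = 01001
  pos 2: 10011 XOR 10111 = 00100
  pos 4: 10001 XOR 10111 = 00110
  pos 6: 11011 XOR 10111 = 01100
  pos 7: 11001 XOR 10111 = 01110
Remainder = 1110 (nonzero — an error is detected).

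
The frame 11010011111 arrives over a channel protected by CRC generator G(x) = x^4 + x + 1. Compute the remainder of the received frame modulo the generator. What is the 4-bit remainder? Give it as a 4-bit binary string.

Modulo-2 division of 11010011111 by 10011:
  pos 0: 11010 XOR 10011 = 01001
  pos 1: 10010 XOR 10011 = 00001
  pos 5: 11111 XOR 10011 = 01100
  pos 6: 11001 XOR 10011 = 01010
Remainder = 1010 (nonzero — an error is detected).

1010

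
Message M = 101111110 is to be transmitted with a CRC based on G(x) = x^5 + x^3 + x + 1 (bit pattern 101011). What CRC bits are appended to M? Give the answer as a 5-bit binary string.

Append 5 zeros: 10111111000000. Divide by 101011 (XOR where the leading bit is 1):
  pos 0: 101111 XOR 101011 = 000100
  pos 3: 100110 XOR 101011 = 001101
  pos 5: 110100 XOR 101011 = 011111
  pos 6: 111110 XOR 101011 = 010101
  pos 7: 101010 XOR 101011 = 000001
Remainder (last 5 bits) = 00010. This is the CRC / FCS.

00010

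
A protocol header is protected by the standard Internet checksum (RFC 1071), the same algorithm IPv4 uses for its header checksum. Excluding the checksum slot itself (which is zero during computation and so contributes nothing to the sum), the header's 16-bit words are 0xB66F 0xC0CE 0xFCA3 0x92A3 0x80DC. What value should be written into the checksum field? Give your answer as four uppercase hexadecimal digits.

789D

One's-complement addition (fold any carry out of bit 15 back into bit 0):
  0xB66F + 0xC0CE = 0x1773D → wrap carry → 0x773E
  0x773E + 0xFCA3 = 0x173E1 → wrap carry → 0x73E2
  0x73E2 + 0x92A3 = 0x10685 → wrap carry → 0x0686
  0x0686 + 0x80DC = 0x08762
One's-complement sum = 0x8762.
Checksum = ~0x8762 & 0xFFFF = 0x789D.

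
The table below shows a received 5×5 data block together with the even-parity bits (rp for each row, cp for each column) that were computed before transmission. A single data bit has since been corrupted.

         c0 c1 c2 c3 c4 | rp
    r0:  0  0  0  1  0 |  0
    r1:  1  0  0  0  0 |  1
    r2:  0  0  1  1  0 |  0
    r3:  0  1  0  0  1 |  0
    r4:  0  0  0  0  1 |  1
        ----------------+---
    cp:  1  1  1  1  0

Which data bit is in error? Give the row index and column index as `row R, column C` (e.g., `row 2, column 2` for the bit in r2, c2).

Recompute each row's even parity and compare to rp:
  r0: data parity 1, sent rp 0 → mismatch
  r1: data parity 1, sent rp 1 → ok
  r2: data parity 0, sent rp 0 → ok
  r3: data parity 0, sent rp 0 → ok
  r4: data parity 1, sent rp 1 → ok
Recompute each column's even parity and compare to cp:
  c0: data parity 1, sent cp 1 → ok
  c1: data parity 1, sent cp 1 → ok
  c2: data parity 1, sent cp 1 → ok
  c3: data parity 0, sent cp 1 → mismatch
  c4: data parity 0, sent cp 0 → ok
Exactly one row (r0) and one column (c3) fail → the flipped bit is at their intersection.

row 0, column 3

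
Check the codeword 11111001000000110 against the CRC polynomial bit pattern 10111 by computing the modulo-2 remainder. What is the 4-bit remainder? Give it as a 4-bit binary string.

0000

Modulo-2 division of 11111001000000110 by 10111:
  pos 0: 11111 XOR 10111 = 01000
  pos 1: 10000 XOR 10111 = 00111
  pos 3: 11101 XOR 10111 = 01010
  pos 4: 10100 XOR 10111 = 00011
  pos 7: 11000 XOR 10111 = 01111
  pos 8: 11110 XOR 10111 = 01001
  pos 9: 10010 XOR 10111 = 00101
  pos 11: 10111 XOR 10111 = 00000
Remainder = 0000 (zero — the frame passes the CRC check).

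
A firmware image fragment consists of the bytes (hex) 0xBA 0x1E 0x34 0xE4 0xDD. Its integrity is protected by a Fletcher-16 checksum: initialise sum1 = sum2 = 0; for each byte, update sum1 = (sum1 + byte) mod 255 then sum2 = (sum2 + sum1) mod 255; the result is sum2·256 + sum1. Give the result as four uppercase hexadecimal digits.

Running sums (mod 255):
  after byte 0 (0xBA): sum1=186, sum2=186
  after byte 1 (0x1E): sum1=216, sum2=147
  after byte 2 (0x34): sum1=13, sum2=160
  after byte 3 (0xE4): sum1=241, sum2=146
  after byte 4 (0xDD): sum1=207, sum2=98
Checksum = sum2·256 + sum1 = 98·256 + 207 = 25295 = 0x62CF.

62CF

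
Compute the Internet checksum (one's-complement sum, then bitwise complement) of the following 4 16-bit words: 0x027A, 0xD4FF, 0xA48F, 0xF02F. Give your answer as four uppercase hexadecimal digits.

One's-complement addition (fold any carry out of bit 15 back into bit 0):
  0x027A + 0xD4FF = 0x0D779
  0xD779 + 0xA48F = 0x17C08 → wrap carry → 0x7C09
  0x7C09 + 0xF02F = 0x16C38 → wrap carry → 0x6C39
One's-complement sum = 0x6C39.
Checksum = ~0x6C39 & 0xFFFF = 0x93C6.

93C6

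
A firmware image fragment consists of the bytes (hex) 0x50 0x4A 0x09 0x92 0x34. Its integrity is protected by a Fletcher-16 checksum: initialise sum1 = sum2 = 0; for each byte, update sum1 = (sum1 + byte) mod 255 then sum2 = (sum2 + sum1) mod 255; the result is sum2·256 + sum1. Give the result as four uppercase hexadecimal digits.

Running sums (mod 255):
  after byte 0 (0x50): sum1=80, sum2=80
  after byte 1 (0x4A): sum1=154, sum2=234
  after byte 2 (0x09): sum1=163, sum2=142
  after byte 3 (0x92): sum1=54, sum2=196
  after byte 4 (0x34): sum1=106, sum2=47
Checksum = sum2·256 + sum1 = 47·256 + 106 = 12138 = 0x2F6A.

2F6A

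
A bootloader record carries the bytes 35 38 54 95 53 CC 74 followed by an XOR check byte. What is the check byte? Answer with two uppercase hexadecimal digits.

27

XOR the bytes together:
  start with 0x35
  0x35 ⊕ 0x38 = 0x0D
  0x0D ⊕ 0x54 = 0x59
  0x59 ⊕ 0x95 = 0xCC
  0xCC ⊕ 0x53 = 0x9F
  0x9F ⊕ 0xCC = 0x53
  0x53 ⊕ 0x74 = 0x27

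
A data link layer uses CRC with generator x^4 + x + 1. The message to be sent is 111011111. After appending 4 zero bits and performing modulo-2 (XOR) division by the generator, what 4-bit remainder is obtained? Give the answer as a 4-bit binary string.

0001

Append 4 zeros: 1110111110000. Divide by 10011 (XOR where the leading bit is 1):
  pos 0: 11101 XOR 10011 = 01110
  pos 1: 11101 XOR 10011 = 01110
  pos 2: 11101 XOR 10011 = 01110
  pos 3: 11101 XOR 10011 = 01110
  pos 4: 11101 XOR 10011 = 01110
  pos 5: 11100 XOR 10011 = 01111
  pos 6: 11110 XOR 10011 = 01101
  pos 7: 11010 XOR 10011 = 01001
  pos 8: 10010 XOR 10011 = 00001
Remainder (last 4 bits) = 0001. This is the CRC / FCS.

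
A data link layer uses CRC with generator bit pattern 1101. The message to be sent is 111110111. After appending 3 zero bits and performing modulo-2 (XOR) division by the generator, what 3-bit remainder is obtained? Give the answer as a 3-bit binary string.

Append 3 zeros: 111110111000. Divide by 1101 (XOR where the leading bit is 1):
  pos 0: 1111 XOR 1101 = 0010
  pos 2: 1010 XOR 1101 = 0111
  pos 3: 1111 XOR 1101 = 0010
  pos 5: 1011 XOR 1101 = 0110
  pos 6: 1100 XOR 1101 = 0001
Remainder (last 3 bits) = 100. This is the CRC / FCS.

100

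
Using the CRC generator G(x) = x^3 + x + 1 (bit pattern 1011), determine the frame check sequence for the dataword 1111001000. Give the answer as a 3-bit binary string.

Append 3 zeros: 1111001000000. Divide by 1011 (XOR where the leading bit is 1):
  pos 0: 1111 XOR 1011 = 0100
  pos 1: 1000 XOR 1011 = 0011
  pos 3: 1101 XOR 1011 = 0110
  pos 4: 1100 XOR 1011 = 0111
  pos 5: 1110 XOR 1011 = 0101
  pos 6: 1010 XOR 1011 = 0001
  pos 9: 1000 XOR 1011 = 0011
Remainder (last 3 bits) = 011. This is the CRC / FCS.

011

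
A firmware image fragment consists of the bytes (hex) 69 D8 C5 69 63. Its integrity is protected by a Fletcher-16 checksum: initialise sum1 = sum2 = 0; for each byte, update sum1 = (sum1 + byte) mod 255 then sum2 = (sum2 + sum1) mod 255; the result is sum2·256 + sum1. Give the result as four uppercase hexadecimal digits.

F9D4

Running sums (mod 255):
  after byte 0 (69): sum1=105, sum2=105
  after byte 1 (D8): sum1=66, sum2=171
  after byte 2 (C5): sum1=8, sum2=179
  after byte 3 (69): sum1=113, sum2=37
  after byte 4 (63): sum1=212, sum2=249
Checksum = sum2·256 + sum1 = 249·256 + 212 = 63956 = 0xF9D4.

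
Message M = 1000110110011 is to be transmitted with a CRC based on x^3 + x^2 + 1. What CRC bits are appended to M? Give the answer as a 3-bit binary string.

001

Append 3 zeros: 1000110110011000. Divide by 1101 (XOR where the leading bit is 1):
  pos 0: 1000 XOR 1101 = 0101
  pos 1: 1011 XOR 1101 = 0110
  pos 2: 1101 XOR 1101 = 0000
  pos 7: 1100 XOR 1101 = 0001
  pos 10: 1110 XOR 1101 = 0011
  pos 12: 1100 XOR 1101 = 0001
Remainder (last 3 bits) = 001. This is the CRC / FCS.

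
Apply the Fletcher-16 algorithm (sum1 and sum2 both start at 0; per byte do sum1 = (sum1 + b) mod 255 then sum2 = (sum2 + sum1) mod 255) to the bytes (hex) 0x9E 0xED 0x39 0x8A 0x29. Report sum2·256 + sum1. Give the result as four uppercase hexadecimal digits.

Running sums (mod 255):
  after byte 0 (0x9E): sum1=158, sum2=158
  after byte 1 (0xED): sum1=140, sum2=43
  after byte 2 (0x39): sum1=197, sum2=240
  after byte 3 (0x8A): sum1=80, sum2=65
  after byte 4 (0x29): sum1=121, sum2=186
Checksum = sum2·256 + sum1 = 186·256 + 121 = 47737 = 0xBA79.

BA79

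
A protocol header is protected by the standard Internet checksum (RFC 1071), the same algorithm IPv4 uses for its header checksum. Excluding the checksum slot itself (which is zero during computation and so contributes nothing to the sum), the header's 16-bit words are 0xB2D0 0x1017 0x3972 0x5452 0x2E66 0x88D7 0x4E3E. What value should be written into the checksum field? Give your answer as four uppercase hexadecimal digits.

One's-complement addition (fold any carry out of bit 15 back into bit 0):
  0xB2D0 + 0x1017 = 0x0C2E7
  0xC2E7 + 0x3972 = 0x0FC59
  0xFC59 + 0x5452 = 0x150AB → wrap carry → 0x50AC
  0x50AC + 0x2E66 = 0x07F12
  0x7F12 + 0x88D7 = 0x107E9 → wrap carry → 0x07EA
  0x07EA + 0x4E3E = 0x05628
One's-complement sum = 0x5628.
Checksum = ~0x5628 & 0xFFFF = 0xA9D7.

A9D7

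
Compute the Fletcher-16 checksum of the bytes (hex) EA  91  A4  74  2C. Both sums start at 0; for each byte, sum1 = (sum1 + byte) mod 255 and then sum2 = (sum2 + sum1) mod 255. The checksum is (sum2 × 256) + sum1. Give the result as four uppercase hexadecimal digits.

Running sums (mod 255):
  after byte 0 (EA): sum1=234, sum2=234
  after byte 1 (91): sum1=124, sum2=103
  after byte 2 (A4): sum1=33, sum2=136
  after byte 3 (74): sum1=149, sum2=30
  after byte 4 (2C): sum1=193, sum2=223
Checksum = sum2·256 + sum1 = 223·256 + 193 = 57281 = 0xDFC1.

DFC1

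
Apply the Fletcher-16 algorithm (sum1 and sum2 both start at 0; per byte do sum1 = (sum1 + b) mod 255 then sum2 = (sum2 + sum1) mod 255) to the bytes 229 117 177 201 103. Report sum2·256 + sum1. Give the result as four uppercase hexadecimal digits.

Running sums (mod 255):
  after byte 0 (229): sum1=229, sum2=229
  after byte 1 (117): sum1=91, sum2=65
  after byte 2 (177): sum1=13, sum2=78
  after byte 3 (201): sum1=214, sum2=37
  after byte 4 (103): sum1=62, sum2=99
Checksum = sum2·256 + sum1 = 99·256 + 62 = 25406 = 0x633E.

633E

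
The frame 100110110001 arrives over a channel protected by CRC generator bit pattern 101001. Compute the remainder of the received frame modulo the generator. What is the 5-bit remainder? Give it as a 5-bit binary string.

00000

Modulo-2 division of 100110110001 by 101001:
  pos 0: 100110 XOR 101001 = 001111
  pos 2: 111111 XOR 101001 = 010110
  pos 3: 101100 XOR 101001 = 000101
  pos 6: 101001 XOR 101001 = 000000
Remainder = 00000 (zero — the frame passes the CRC check).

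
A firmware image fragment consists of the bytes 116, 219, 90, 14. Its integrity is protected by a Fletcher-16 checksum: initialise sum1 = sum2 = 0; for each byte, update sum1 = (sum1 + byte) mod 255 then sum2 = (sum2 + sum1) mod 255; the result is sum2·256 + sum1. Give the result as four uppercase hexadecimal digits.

Running sums (mod 255):
  after byte 0 (116): sum1=116, sum2=116
  after byte 1 (219): sum1=80, sum2=196
  after byte 2 (90): sum1=170, sum2=111
  after byte 3 (14): sum1=184, sum2=40
Checksum = sum2·256 + sum1 = 40·256 + 184 = 10424 = 0x28B8.

28B8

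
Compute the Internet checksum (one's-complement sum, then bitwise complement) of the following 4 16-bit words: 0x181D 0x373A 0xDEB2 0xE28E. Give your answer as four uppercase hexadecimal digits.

EF66

One's-complement addition (fold any carry out of bit 15 back into bit 0):
  0x181D + 0x373A = 0x04F57
  0x4F57 + 0xDEB2 = 0x12E09 → wrap carry → 0x2E0A
  0x2E0A + 0xE28E = 0x11098 → wrap carry → 0x1099
One's-complement sum = 0x1099.
Checksum = ~0x1099 & 0xFFFF = 0xEF66.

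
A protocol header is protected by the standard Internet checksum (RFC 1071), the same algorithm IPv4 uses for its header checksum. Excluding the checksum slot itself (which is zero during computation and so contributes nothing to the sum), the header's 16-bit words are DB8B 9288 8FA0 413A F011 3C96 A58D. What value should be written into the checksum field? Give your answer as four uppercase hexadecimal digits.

EEDA

One's-complement addition (fold any carry out of bit 15 back into bit 0):
  0xDB8B + 0x9288 = 0x16E13 → wrap carry → 0x6E14
  0x6E14 + 0x8FA0 = 0x0FDB4
  0xFDB4 + 0x413A = 0x13EEE → wrap carry → 0x3EEF
  0x3EEF + 0xF011 = 0x12F00 → wrap carry → 0x2F01
  0x2F01 + 0x3C96 = 0x06B97
  0x6B97 + 0xA58D = 0x11124 → wrap carry → 0x1125
One's-complement sum = 0x1125.
Checksum = ~0x1125 & 0xFFFF = 0xEEDA.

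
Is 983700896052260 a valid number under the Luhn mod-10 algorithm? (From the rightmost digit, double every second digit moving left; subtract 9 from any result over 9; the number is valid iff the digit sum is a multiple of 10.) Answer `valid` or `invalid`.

invalid

From the right, keep odd positions and double even positions (subtract 9 from any doubled value over 9):
  doubled (positions 2,4,...): 3 4 0 9 0 5 7 → sum 28
  kept (positions 1,3,...): 0 2 5 6 8 0 3 9 → sum 33
Total = 61.
61 mod 10 = 1, so the number is invalid.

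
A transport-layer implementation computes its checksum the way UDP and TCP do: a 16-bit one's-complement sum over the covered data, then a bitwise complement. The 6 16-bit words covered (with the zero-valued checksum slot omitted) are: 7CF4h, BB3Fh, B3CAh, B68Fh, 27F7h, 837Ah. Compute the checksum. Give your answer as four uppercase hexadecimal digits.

One's-complement addition (fold any carry out of bit 15 back into bit 0):
  0x7CF4 + 0xBB3F = 0x13833 → wrap carry → 0x3834
  0x3834 + 0xB3CA = 0x0EBFE
  0xEBFE + 0xB68F = 0x1A28D → wrap carry → 0xA28E
  0xA28E + 0x27F7 = 0x0CA85
  0xCA85 + 0x837A = 0x14DFF → wrap carry → 0x4E00
One's-complement sum = 0x4E00.
Checksum = ~0x4E00 & 0xFFFF = 0xB1FF.

B1FF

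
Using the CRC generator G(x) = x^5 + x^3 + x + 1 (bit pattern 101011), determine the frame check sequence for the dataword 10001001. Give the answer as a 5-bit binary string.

11111

Append 5 zeros: 1000100100000. Divide by 101011 (XOR where the leading bit is 1):
  pos 0: 100010 XOR 101011 = 001001
  pos 2: 100101 XOR 101011 = 001110
  pos 4: 111000 XOR 101011 = 010011
  pos 5: 100110 XOR 101011 = 001101
  pos 7: 110100 XOR 101011 = 011111
Remainder (last 5 bits) = 11111. This is the CRC / FCS.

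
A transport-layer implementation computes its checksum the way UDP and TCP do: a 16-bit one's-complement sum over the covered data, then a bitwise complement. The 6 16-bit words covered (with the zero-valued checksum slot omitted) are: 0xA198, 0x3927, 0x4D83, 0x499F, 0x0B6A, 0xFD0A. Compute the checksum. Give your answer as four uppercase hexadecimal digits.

One's-complement addition (fold any carry out of bit 15 back into bit 0):
  0xA198 + 0x3927 = 0x0DABF
  0xDABF + 0x4D83 = 0x12842 → wrap carry → 0x2843
  0x2843 + 0x499F = 0x071E2
  0x71E2 + 0x0B6A = 0x07D4C
  0x7D4C + 0xFD0A = 0x17A56 → wrap carry → 0x7A57
One's-complement sum = 0x7A57.
Checksum = ~0x7A57 & 0xFFFF = 0x85A8.

85A8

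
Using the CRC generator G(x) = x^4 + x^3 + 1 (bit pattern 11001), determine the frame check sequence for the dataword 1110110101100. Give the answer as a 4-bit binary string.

1100

Append 4 zeros: 11101101011000000. Divide by 11001 (XOR where the leading bit is 1):
  pos 0: 11101 XOR 11001 = 00100
  pos 2: 10010 XOR 11001 = 01011
  pos 3: 10111 XOR 11001 = 01110
  pos 4: 11100 XOR 11001 = 00101
  pos 6: 10111 XOR 11001 = 01110
  pos 7: 11100 XOR 11001 = 00101
  pos 9: 10100 XOR 11001 = 01101
  pos 10: 11010 XOR 11001 = 00011
Remainder (last 4 bits) = 1100. This is the CRC / FCS.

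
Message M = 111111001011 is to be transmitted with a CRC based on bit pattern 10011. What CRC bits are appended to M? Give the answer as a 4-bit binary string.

Append 4 zeros: 1111110010110000. Divide by 10011 (XOR where the leading bit is 1):
  pos 0: 11111 XOR 10011 = 01100
  pos 1: 11001 XOR 10011 = 01010
  pos 2: 10100 XOR 10011 = 00111
  pos 4: 11101 XOR 10011 = 01110
  pos 5: 11100 XOR 10011 = 01111
  pos 6: 11111 XOR 10011 = 01100
  pos 7: 11001 XOR 10011 = 01010
  pos 8: 10100 XOR 10011 = 00111
  pos 10: 11100 XOR 10011 = 01111
  pos 11: 11110 XOR 10011 = 01101
Remainder (last 4 bits) = 1101. This is the CRC / FCS.

1101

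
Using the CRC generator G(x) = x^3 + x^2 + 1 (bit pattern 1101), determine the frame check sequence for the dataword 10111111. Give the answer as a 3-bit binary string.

001

Append 3 zeros: 10111111000. Divide by 1101 (XOR where the leading bit is 1):
  pos 0: 1011 XOR 1101 = 0110
  pos 1: 1101 XOR 1101 = 0000
  pos 5: 1110 XOR 1101 = 0011
  pos 7: 1100 XOR 1101 = 0001
Remainder (last 3 bits) = 001. This is the CRC / FCS.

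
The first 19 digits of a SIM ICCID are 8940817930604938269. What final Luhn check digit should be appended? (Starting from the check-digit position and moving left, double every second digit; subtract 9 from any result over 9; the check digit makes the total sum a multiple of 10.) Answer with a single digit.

Partial digits right→left: 9 6 2 8 3 9 4 0 6 0 3 9 7 1 8 0 4 9 8
Double every second digit counting from the check-digit position (so the 1st, 3rd, 5th, ... of the partial from the right).
  doubled (with −9 where >9): 9 4 6 8 3 6 5 7 8 7 → sum 63
  kept as-is: 6 8 9 0 0 9 1 0 9 → sum 42
Total = 63 + 42 = 105.
Check digit = (10 − (105 mod 10)) mod 10 = 5.

5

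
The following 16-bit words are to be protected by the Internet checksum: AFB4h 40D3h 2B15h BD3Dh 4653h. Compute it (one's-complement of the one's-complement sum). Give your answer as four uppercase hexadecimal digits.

One's-complement addition (fold any carry out of bit 15 back into bit 0):
  0xAFB4 + 0x40D3 = 0x0F087
  0xF087 + 0x2B15 = 0x11B9C → wrap carry → 0x1B9D
  0x1B9D + 0xBD3D = 0x0D8DA
  0xD8DA + 0x4653 = 0x11F2D → wrap carry → 0x1F2E
One's-complement sum = 0x1F2E.
Checksum = ~0x1F2E & 0xFFFF = 0xE0D1.

E0D1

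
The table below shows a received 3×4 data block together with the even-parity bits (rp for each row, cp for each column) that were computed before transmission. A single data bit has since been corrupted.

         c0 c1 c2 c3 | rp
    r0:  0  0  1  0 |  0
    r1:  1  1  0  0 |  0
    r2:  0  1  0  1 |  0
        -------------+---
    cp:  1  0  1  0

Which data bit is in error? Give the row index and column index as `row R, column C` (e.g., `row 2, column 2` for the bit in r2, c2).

Recompute each row's even parity and compare to rp:
  r0: data parity 1, sent rp 0 → mismatch
  r1: data parity 0, sent rp 0 → ok
  r2: data parity 0, sent rp 0 → ok
Recompute each column's even parity and compare to cp:
  c0: data parity 1, sent cp 1 → ok
  c1: data parity 0, sent cp 0 → ok
  c2: data parity 1, sent cp 1 → ok
  c3: data parity 1, sent cp 0 → mismatch
Exactly one row (r0) and one column (c3) fail → the flipped bit is at their intersection.

row 0, column 3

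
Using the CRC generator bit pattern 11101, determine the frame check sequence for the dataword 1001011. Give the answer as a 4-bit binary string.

0011

Append 4 zeros: 10010110000. Divide by 11101 (XOR where the leading bit is 1):
  pos 0: 10010 XOR 11101 = 01111
  pos 1: 11111 XOR 11101 = 00010
  pos 4: 10100 XOR 11101 = 01001
  pos 5: 10010 XOR 11101 = 01111
  pos 6: 11110 XOR 11101 = 00011
Remainder (last 4 bits) = 0011. This is the CRC / FCS.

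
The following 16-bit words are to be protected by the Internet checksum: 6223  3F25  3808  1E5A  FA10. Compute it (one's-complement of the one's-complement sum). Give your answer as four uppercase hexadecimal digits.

0E44

One's-complement addition (fold any carry out of bit 15 back into bit 0):
  0x6223 + 0x3F25 = 0x0A148
  0xA148 + 0x3808 = 0x0D950
  0xD950 + 0x1E5A = 0x0F7AA
  0xF7AA + 0xFA10 = 0x1F1BA → wrap carry → 0xF1BB
One's-complement sum = 0xF1BB.
Checksum = ~0xF1BB & 0xFFFF = 0x0E44.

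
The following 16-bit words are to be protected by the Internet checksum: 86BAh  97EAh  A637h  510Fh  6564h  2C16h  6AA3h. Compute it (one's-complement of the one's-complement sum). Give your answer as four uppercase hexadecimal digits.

One's-complement addition (fold any carry out of bit 15 back into bit 0):
  0x86BA + 0x97EA = 0x11EA4 → wrap carry → 0x1EA5
  0x1EA5 + 0xA637 = 0x0C4DC
  0xC4DC + 0x510F = 0x115EB → wrap carry → 0x15EC
  0x15EC + 0x6564 = 0x07B50
  0x7B50 + 0x2C16 = 0x0A766
  0xA766 + 0x6AA3 = 0x11209 → wrap carry → 0x120A
One's-complement sum = 0x120A.
Checksum = ~0x120A & 0xFFFF = 0xEDF5.

EDF5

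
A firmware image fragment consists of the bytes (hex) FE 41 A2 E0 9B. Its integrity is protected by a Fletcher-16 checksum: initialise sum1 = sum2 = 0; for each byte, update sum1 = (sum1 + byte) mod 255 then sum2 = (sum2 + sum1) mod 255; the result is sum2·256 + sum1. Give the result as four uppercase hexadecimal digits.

Running sums (mod 255):
  after byte 0 (FE): sum1=254, sum2=254
  after byte 1 (41): sum1=64, sum2=63
  after byte 2 (A2): sum1=226, sum2=34
  after byte 3 (E0): sum1=195, sum2=229
  after byte 4 (9B): sum1=95, sum2=69
Checksum = sum2·256 + sum1 = 69·256 + 95 = 17759 = 0x455F.

455F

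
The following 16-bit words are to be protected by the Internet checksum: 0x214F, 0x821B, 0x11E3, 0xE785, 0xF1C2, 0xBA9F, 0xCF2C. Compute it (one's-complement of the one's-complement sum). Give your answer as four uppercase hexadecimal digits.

E79C

One's-complement addition (fold any carry out of bit 15 back into bit 0):
  0x214F + 0x821B = 0x0A36A
  0xA36A + 0x11E3 = 0x0B54D
  0xB54D + 0xE785 = 0x19CD2 → wrap carry → 0x9CD3
  0x9CD3 + 0xF1C2 = 0x18E95 → wrap carry → 0x8E96
  0x8E96 + 0xBA9F = 0x14935 → wrap carry → 0x4936
  0x4936 + 0xCF2C = 0x11862 → wrap carry → 0x1863
One's-complement sum = 0x1863.
Checksum = ~0x1863 & 0xFFFF = 0xE79C.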